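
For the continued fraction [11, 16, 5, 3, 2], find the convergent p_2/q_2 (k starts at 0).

896/81

Using pₖ = aₖpₖ₋₁ + pₖ₋₂, qₖ = aₖqₖ₋₁ + qₖ₋₂ (with p₋₁=1, p₋₂=0, q₋₁=0, q₋₂=1):
  k=0: a=11, p=11, q=1
  k=1: a=16, p=177, q=16
  k=2: a=5, p=896, q=81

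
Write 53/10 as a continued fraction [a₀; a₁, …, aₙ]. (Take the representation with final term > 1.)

53 = 5·10 + 3
10 = 3·3 + 1
3 = 3·1 + 0  (stop)
So 53/10 = [5; 3, 3].

[5; 3, 3]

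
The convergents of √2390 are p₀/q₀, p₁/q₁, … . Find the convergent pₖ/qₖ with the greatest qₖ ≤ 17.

440/9

√2390 = [48; 1, 7, 1, 8, 1, 7, 1, 96, …] (period length 8).
Convergents:
  p_0/q_0 = 48/1
  p_1/q_1 = 49/1
  p_2/q_2 = 391/8
  p_3/q_3 = 440/9
  p_4/q_4 = 3911/80
q_3 = 9 ≤ 17 < 80 = q_4, so the answer is 440/9.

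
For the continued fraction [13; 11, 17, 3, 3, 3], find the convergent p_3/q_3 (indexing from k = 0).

7527/575

Using pₖ = aₖpₖ₋₁ + pₖ₋₂, qₖ = aₖqₖ₋₁ + qₖ₋₂ (with p₋₁=1, p₋₂=0, q₋₁=0, q₋₂=1):
  k=0: a=13, p=13, q=1
  k=1: a=11, p=144, q=11
  k=2: a=17, p=2461, q=188
  k=3: a=3, p=7527, q=575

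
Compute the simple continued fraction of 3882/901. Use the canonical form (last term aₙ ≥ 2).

[4; 3, 4, 6, 1, 2, 3]

3882 = 4×901 + 278
901 = 3×278 + 67
278 = 4×67 + 10
67 = 6×10 + 7
10 = 1×7 + 3
7 = 2×3 + 1
3 = 3×1 + 0  (stop)
So 3882/901 = [4; 3, 4, 6, 1, 2, 3].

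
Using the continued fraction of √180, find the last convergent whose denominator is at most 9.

67/5

√180 = [13; 2, 2, 2, 26, …] (period length 4).
Convergents:
  p_0/q_0 = 13/1
  p_1/q_1 = 27/2
  p_2/q_2 = 67/5
  p_3/q_3 = 161/12
q_2 = 5 ≤ 9 < 12 = q_3, so the answer is 67/5.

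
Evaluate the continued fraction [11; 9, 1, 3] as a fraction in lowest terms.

Fold from the inside: start with 3/1.
  1 + 1/3 = 4/3
  9 + 3/4 = 39/4
  11 + 4/39 = 433/39

433/39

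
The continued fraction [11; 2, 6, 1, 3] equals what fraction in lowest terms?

665/58

Fold from the inside: start with 3/1.
  1 + 1/3 = 4/3
  6 + 3/4 = 27/4
  2 + 4/27 = 58/27
  11 + 27/58 = 665/58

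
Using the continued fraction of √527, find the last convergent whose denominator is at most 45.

√527 = [22; 1, 21, 1, 44, …] (period length 4).
Convergents:
  p_0/q_0 = 22/1
  p_1/q_1 = 23/1
  p_2/q_2 = 505/22
  p_3/q_3 = 528/23
  p_4/q_4 = 23737/1034
q_3 = 23 ≤ 45 < 1034 = q_4, so the answer is 528/23.

528/23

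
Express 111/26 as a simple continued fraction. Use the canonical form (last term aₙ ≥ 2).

111 = 4·26 + 7
26 = 3·7 + 5
7 = 1·5 + 2
5 = 2·2 + 1
2 = 2·1 + 0  (stop)
So 111/26 = [4; 3, 1, 2, 2].

[4; 3, 1, 2, 2]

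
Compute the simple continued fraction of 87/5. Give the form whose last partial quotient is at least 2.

87 = 17*5 + 2
5 = 2*2 + 1
2 = 2*1 + 0  (stop)
So 87/5 = [17; 2, 2].

[17; 2, 2]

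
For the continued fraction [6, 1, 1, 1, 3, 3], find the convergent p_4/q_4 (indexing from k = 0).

Using pₖ = aₖpₖ₋₁ + pₖ₋₂, qₖ = aₖqₖ₋₁ + qₖ₋₂ (with p₋₁=1, p₋₂=0, q₋₁=0, q₋₂=1):
  k=0: a=6, p=6, q=1
  k=1: a=1, p=7, q=1
  k=2: a=1, p=13, q=2
  k=3: a=1, p=20, q=3
  k=4: a=3, p=73, q=11

73/11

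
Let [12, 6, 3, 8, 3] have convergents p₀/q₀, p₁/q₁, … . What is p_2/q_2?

Using pₖ = aₖpₖ₋₁ + pₖ₋₂, qₖ = aₖqₖ₋₁ + qₖ₋₂ (with p₋₁=1, p₋₂=0, q₋₁=0, q₋₂=1):
  k=0: a=12, p=12, q=1
  k=1: a=6, p=73, q=6
  k=2: a=3, p=231, q=19

231/19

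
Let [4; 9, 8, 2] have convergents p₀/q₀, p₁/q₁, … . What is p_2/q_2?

Using pₖ = aₖpₖ₋₁ + pₖ₋₂, qₖ = aₖqₖ₋₁ + qₖ₋₂ (with p₋₁=1, p₋₂=0, q₋₁=0, q₋₂=1):
  k=0: a=4, p=4, q=1
  k=1: a=9, p=37, q=9
  k=2: a=8, p=300, q=73

300/73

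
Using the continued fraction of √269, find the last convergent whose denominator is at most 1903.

13449/820

√269 = [16; 2, 2, 32, …] (period length 3).
Convergents:
  p_0/q_0 = 16/1
  p_1/q_1 = 33/2
  p_2/q_2 = 82/5
  p_3/q_3 = 2657/162
  p_4/q_4 = 5396/329
  p_5/q_5 = 13449/820
  p_6/q_6 = 435764/26569
q_5 = 820 ≤ 1903 < 26569 = q_6, so the answer is 13449/820.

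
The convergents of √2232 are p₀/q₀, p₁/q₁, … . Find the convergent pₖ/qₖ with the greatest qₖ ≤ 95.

√2232 = [47; 4, 10, 4, 94, …] (period length 4).
Convergents:
  p_0/q_0 = 47/1
  p_1/q_1 = 189/4
  p_2/q_2 = 1937/41
  p_3/q_3 = 7937/168
q_2 = 41 ≤ 95 < 168 = q_3, so the answer is 1937/41.

1937/41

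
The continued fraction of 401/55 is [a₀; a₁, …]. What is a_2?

2

401 = 7·55 + 16   →  a_0 = 7
55 = 3·16 + 7   →  a_1 = 3
16 = 2·7 + 2   →  a_2 = 2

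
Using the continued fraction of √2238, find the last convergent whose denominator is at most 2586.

√2238 = [47; 3, 3, 1, 30, 1, 3, 3, 94, …] (period length 8).
Convergents:
  p_0/q_0 = 47/1
  p_1/q_1 = 142/3
  p_2/q_2 = 473/10
  p_3/q_3 = 615/13
  p_4/q_4 = 18923/400
  p_5/q_5 = 19538/413
  p_6/q_6 = 77537/1639
  p_7/q_7 = 252149/5330
q_6 = 1639 ≤ 2586 < 5330 = q_7, so the answer is 77537/1639.

77537/1639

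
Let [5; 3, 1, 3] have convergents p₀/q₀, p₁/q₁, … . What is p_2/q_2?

21/4

Using pₖ = aₖpₖ₋₁ + pₖ₋₂, qₖ = aₖqₖ₋₁ + qₖ₋₂ (with p₋₁=1, p₋₂=0, q₋₁=0, q₋₂=1):
  k=0: a=5, p=5, q=1
  k=1: a=3, p=16, q=3
  k=2: a=1, p=21, q=4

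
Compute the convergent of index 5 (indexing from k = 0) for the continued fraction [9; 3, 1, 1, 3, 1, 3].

Using pₖ = aₖpₖ₋₁ + pₖ₋₂, qₖ = aₖqₖ₋₁ + qₖ₋₂ (with p₋₁=1, p₋₂=0, q₋₁=0, q₋₂=1):
  k=0: a=9, p=9, q=1
  k=1: a=3, p=28, q=3
  k=2: a=1, p=37, q=4
  k=3: a=1, p=65, q=7
  k=4: a=3, p=232, q=25
  k=5: a=1, p=297, q=32

297/32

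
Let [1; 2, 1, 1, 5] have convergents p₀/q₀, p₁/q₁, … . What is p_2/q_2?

4/3

Using pₖ = aₖpₖ₋₁ + pₖ₋₂, qₖ = aₖqₖ₋₁ + qₖ₋₂ (with p₋₁=1, p₋₂=0, q₋₁=0, q₋₂=1):
  k=0: a=1, p=1, q=1
  k=1: a=2, p=3, q=2
  k=2: a=1, p=4, q=3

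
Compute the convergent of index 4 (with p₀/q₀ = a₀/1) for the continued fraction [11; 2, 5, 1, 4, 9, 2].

Using pₖ = aₖpₖ₋₁ + pₖ₋₂, qₖ = aₖqₖ₋₁ + qₖ₋₂ (with p₋₁=1, p₋₂=0, q₋₁=0, q₋₂=1):
  k=0: a=11, p=11, q=1
  k=1: a=2, p=23, q=2
  k=2: a=5, p=126, q=11
  k=3: a=1, p=149, q=13
  k=4: a=4, p=722, q=63

722/63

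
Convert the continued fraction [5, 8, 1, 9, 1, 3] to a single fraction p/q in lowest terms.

1958/383

Fold from the inside: start with 3/1.
  1 + 1/3 = 4/3
  9 + 3/4 = 39/4
  1 + 4/39 = 43/39
  8 + 39/43 = 383/43
  5 + 43/383 = 1958/383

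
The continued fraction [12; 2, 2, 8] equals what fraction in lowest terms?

Using pₖ = aₖpₖ₋₁ + pₖ₋₂ and qₖ = aₖqₖ₋₁ + qₖ₋₂:
  k=0: a=12, p=12, q=1
  k=1: a=2, p=25, q=2
  k=2: a=2, p=62, q=5
  k=3: a=8, p=521, q=42

521/42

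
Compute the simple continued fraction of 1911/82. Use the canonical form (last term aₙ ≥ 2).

[23; 3, 3, 1, 1, 3]

1911 = 23×82 + 25
82 = 3×25 + 7
25 = 3×7 + 4
7 = 1×4 + 3
4 = 1×3 + 1
3 = 3×1 + 0  (stop)
So 1911/82 = [23; 3, 3, 1, 1, 3].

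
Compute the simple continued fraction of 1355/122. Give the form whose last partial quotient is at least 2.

[11; 9, 2, 1, 1, 2]

1355 = 11×122 + 13
122 = 9×13 + 5
13 = 2×5 + 3
5 = 1×3 + 2
3 = 1×2 + 1
2 = 2×1 + 0  (stop)
So 1355/122 = [11; 9, 2, 1, 1, 2].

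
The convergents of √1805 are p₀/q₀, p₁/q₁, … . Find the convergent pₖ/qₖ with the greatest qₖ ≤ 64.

√1805 = [42; 2, 16, 2, 84, …] (period length 4).
Convergents:
  p_0/q_0 = 42/1
  p_1/q_1 = 85/2
  p_2/q_2 = 1402/33
  p_3/q_3 = 2889/68
q_2 = 33 ≤ 64 < 68 = q_3, so the answer is 1402/33.

1402/33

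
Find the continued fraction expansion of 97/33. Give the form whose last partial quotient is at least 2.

97 = 2*33 + 31
33 = 1*31 + 2
31 = 15*2 + 1
2 = 2*1 + 0  (stop)
So 97/33 = [2; 1, 15, 2].

[2; 1, 15, 2]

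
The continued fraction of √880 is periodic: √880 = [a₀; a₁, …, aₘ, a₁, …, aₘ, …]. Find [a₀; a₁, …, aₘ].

[29; 1, 1, 1, 58]

a₀ = ⌊√880⌋ = 29.
With m₀=0, d₀=1 and mₖ₊₁ = dₖaₖ − mₖ, dₖ₊₁ = (n − mₖ₊₁²)/dₖ, aₖ₊₁ = ⌊(a₀+mₖ₊₁)/dₖ₊₁⌋:
  k=1: m=29, d=39, a=1
  k=2: m=10, d=20, a=1
  k=3: m=10, d=39, a=1
  k=4: m=29, d=1, a=58
d=1 and a=2a₀=58 at k=4, so the next step gives (m, d) = (29, 39) again — its k=1 value — and the period has length 4.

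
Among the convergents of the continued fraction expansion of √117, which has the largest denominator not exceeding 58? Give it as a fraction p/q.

√117 = [10; 1, 4, 2, 4, 1, 20, …] (period length 6).
Convergents:
  p_0/q_0 = 10/1
  p_1/q_1 = 11/1
  p_2/q_2 = 54/5
  p_3/q_3 = 119/11
  p_4/q_4 = 530/49
  p_5/q_5 = 649/60
q_4 = 49 ≤ 58 < 60 = q_5, so the answer is 530/49.

530/49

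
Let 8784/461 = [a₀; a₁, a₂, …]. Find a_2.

2

8784 = 19·461 + 25   →  a_0 = 19
461 = 18·25 + 11   →  a_1 = 18
25 = 2·11 + 3   →  a_2 = 2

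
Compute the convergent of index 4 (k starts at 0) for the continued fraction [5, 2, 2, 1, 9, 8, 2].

369/68

Using pₖ = aₖpₖ₋₁ + pₖ₋₂, qₖ = aₖqₖ₋₁ + qₖ₋₂ (with p₋₁=1, p₋₂=0, q₋₁=0, q₋₂=1):
  k=0: a=5, p=5, q=1
  k=1: a=2, p=11, q=2
  k=2: a=2, p=27, q=5
  k=3: a=1, p=38, q=7
  k=4: a=9, p=369, q=68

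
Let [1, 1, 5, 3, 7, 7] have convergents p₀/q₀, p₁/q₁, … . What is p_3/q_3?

Using pₖ = aₖpₖ₋₁ + pₖ₋₂, qₖ = aₖqₖ₋₁ + qₖ₋₂ (with p₋₁=1, p₋₂=0, q₋₁=0, q₋₂=1):
  k=0: a=1, p=1, q=1
  k=1: a=1, p=2, q=1
  k=2: a=5, p=11, q=6
  k=3: a=3, p=35, q=19

35/19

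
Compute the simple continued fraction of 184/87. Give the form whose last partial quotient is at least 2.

184 = 2*87 + 10
87 = 8*10 + 7
10 = 1*7 + 3
7 = 2*3 + 1
3 = 3*1 + 0  (stop)
So 184/87 = [2; 8, 1, 2, 3].

[2; 8, 1, 2, 3]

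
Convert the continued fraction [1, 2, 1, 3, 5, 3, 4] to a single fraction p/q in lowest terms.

1087/798

Fold from the inside: start with 4/1.
  3 + 1/4 = 13/4
  5 + 4/13 = 69/13
  3 + 13/69 = 220/69
  1 + 69/220 = 289/220
  2 + 220/289 = 798/289
  1 + 289/798 = 1087/798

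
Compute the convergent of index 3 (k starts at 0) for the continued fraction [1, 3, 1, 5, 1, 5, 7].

Using pₖ = aₖpₖ₋₁ + pₖ₋₂, qₖ = aₖqₖ₋₁ + qₖ₋₂ (with p₋₁=1, p₋₂=0, q₋₁=0, q₋₂=1):
  k=0: a=1, p=1, q=1
  k=1: a=3, p=4, q=3
  k=2: a=1, p=5, q=4
  k=3: a=5, p=29, q=23

29/23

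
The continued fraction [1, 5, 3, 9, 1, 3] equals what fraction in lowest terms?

Fold from the inside: start with 3/1.
  1 + 1/3 = 4/3
  9 + 3/4 = 39/4
  3 + 4/39 = 121/39
  5 + 39/121 = 644/121
  1 + 121/644 = 765/644

765/644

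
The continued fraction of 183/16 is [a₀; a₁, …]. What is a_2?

183 = 11·16 + 7   →  a_0 = 11
16 = 2·7 + 2   →  a_1 = 2
7 = 3·2 + 1   →  a_2 = 3

3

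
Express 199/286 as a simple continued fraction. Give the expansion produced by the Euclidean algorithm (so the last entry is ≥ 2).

[0; 1, 2, 3, 2, 12]

199 = 0×286 + 199
286 = 1×199 + 87
199 = 2×87 + 25
87 = 3×25 + 12
25 = 2×12 + 1
12 = 12×1 + 0  (stop)
So 199/286 = [0; 1, 2, 3, 2, 12].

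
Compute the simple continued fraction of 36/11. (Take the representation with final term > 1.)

[3; 3, 1, 2]

36 = 3×11 + 3
11 = 3×3 + 2
3 = 1×2 + 1
2 = 2×1 + 0  (stop)
So 36/11 = [3; 3, 1, 2].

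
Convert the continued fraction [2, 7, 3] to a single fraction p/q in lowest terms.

47/22

Using pₖ = aₖpₖ₋₁ + pₖ₋₂ and qₖ = aₖqₖ₋₁ + qₖ₋₂:
  k=0: a=2, p=2, q=1
  k=1: a=7, p=15, q=7
  k=2: a=3, p=47, q=22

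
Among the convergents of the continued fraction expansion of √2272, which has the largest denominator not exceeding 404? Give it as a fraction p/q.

√2272 = [47; 1, 1, 1, 94, …] (period length 4).
Convergents:
  p_0/q_0 = 47/1
  p_1/q_1 = 48/1
  p_2/q_2 = 95/2
  p_3/q_3 = 143/3
  p_4/q_4 = 13537/284
  p_5/q_5 = 13680/287
  p_6/q_6 = 27217/571
q_5 = 287 ≤ 404 < 571 = q_6, so the answer is 13680/287.

13680/287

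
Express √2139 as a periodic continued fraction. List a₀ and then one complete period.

[46; 4, 92]

a₀ = ⌊√2139⌋ = 46.
With m₀=0, d₀=1 and mₖ₊₁ = dₖaₖ − mₖ, dₖ₊₁ = (n − mₖ₊₁²)/dₖ, aₖ₊₁ = ⌊(a₀+mₖ₊₁)/dₖ₊₁⌋:
  k=1: m=46, d=23, a=4
  k=2: m=46, d=1, a=92
d=1 and a=2a₀=92 at k=2, so the next step gives (m, d) = (46, 23) again — its k=1 value — and the period has length 2.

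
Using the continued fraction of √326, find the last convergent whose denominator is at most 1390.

√326 = [18; 18, 36, …] (period length 2).
Convergents:
  p_0/q_0 = 18/1
  p_1/q_1 = 325/18
  p_2/q_2 = 11718/649
  p_3/q_3 = 211249/11700
q_2 = 649 ≤ 1390 < 11700 = q_3, so the answer is 11718/649.

11718/649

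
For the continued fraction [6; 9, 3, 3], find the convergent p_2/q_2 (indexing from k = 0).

Using pₖ = aₖpₖ₋₁ + pₖ₋₂, qₖ = aₖqₖ₋₁ + qₖ₋₂ (with p₋₁=1, p₋₂=0, q₋₁=0, q₋₂=1):
  k=0: a=6, p=6, q=1
  k=1: a=9, p=55, q=9
  k=2: a=3, p=171, q=28

171/28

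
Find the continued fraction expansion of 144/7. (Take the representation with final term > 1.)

[20; 1, 1, 3]

144 = 20×7 + 4
7 = 1×4 + 3
4 = 1×3 + 1
3 = 3×1 + 0  (stop)
So 144/7 = [20; 1, 1, 3].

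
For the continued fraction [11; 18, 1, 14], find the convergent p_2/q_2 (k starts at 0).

Using pₖ = aₖpₖ₋₁ + pₖ₋₂, qₖ = aₖqₖ₋₁ + qₖ₋₂ (with p₋₁=1, p₋₂=0, q₋₁=0, q₋₂=1):
  k=0: a=11, p=11, q=1
  k=1: a=18, p=199, q=18
  k=2: a=1, p=210, q=19

210/19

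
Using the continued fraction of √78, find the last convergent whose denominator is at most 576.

4672/529

√78 = [8; 1, 4, 1, 16, …] (period length 4).
Convergents:
  p_0/q_0 = 8/1
  p_1/q_1 = 9/1
  p_2/q_2 = 44/5
  p_3/q_3 = 53/6
  p_4/q_4 = 892/101
  p_5/q_5 = 945/107
  p_6/q_6 = 4672/529
  p_7/q_7 = 5617/636
q_6 = 529 ≤ 576 < 636 = q_7, so the answer is 4672/529.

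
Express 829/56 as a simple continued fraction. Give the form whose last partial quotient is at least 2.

[14; 1, 4, 11]

829 = 14×56 + 45
56 = 1×45 + 11
45 = 4×11 + 1
11 = 11×1 + 0  (stop)
So 829/56 = [14; 1, 4, 11].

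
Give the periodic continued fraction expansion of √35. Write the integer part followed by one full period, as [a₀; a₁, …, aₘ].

a₀ = ⌊√35⌋ = 5.
With m₀=0, d₀=1 and mₖ₊₁ = dₖaₖ − mₖ, dₖ₊₁ = (n − mₖ₊₁²)/dₖ, aₖ₊₁ = ⌊(a₀+mₖ₊₁)/dₖ₊₁⌋:
  k=1: m=5, d=10, a=1
  k=2: m=5, d=1, a=10
d=1 and a=2a₀=10 at k=2, so the next step gives (m, d) = (5, 10) again — its k=1 value — and the period has length 2.

[5; 1, 10]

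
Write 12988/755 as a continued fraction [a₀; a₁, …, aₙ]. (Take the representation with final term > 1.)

[17; 4, 1, 14, 3, 3]

12988 = 17·755 + 153
755 = 4·153 + 143
153 = 1·143 + 10
143 = 14·10 + 3
10 = 3·3 + 1
3 = 3·1 + 0  (stop)
So 12988/755 = [17; 4, 1, 14, 3, 3].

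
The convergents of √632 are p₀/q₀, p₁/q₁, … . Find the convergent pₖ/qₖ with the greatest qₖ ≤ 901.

7743/308

√632 = [25; 7, 6, 7, 50, …] (period length 4).
Convergents:
  p_0/q_0 = 25/1
  p_1/q_1 = 176/7
  p_2/q_2 = 1081/43
  p_3/q_3 = 7743/308
  p_4/q_4 = 388231/15443
q_3 = 308 ≤ 901 < 15443 = q_4, so the answer is 7743/308.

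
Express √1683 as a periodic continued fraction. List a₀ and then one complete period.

a₀ = ⌊√1683⌋ = 41.
With m₀=0, d₀=1 and mₖ₊₁ = dₖaₖ − mₖ, dₖ₊₁ = (n − mₖ₊₁²)/dₖ, aₖ₊₁ = ⌊(a₀+mₖ₊₁)/dₖ₊₁⌋:
  k=1: m=41, d=2, a=41
  k=2: m=41, d=1, a=82
d=1 and a=2a₀=82 at k=2, so the next step gives (m, d) = (41, 2) again — its k=1 value — and the period has length 2.

[41; 41, 82]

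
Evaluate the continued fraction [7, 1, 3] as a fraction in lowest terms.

Fold from the inside: start with 3/1.
  1 + 1/3 = 4/3
  7 + 3/4 = 31/4

31/4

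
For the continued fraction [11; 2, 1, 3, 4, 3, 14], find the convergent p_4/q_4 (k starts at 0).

Using pₖ = aₖpₖ₋₁ + pₖ₋₂, qₖ = aₖqₖ₋₁ + qₖ₋₂ (with p₋₁=1, p₋₂=0, q₋₁=0, q₋₂=1):
  k=0: a=11, p=11, q=1
  k=1: a=2, p=23, q=2
  k=2: a=1, p=34, q=3
  k=3: a=3, p=125, q=11
  k=4: a=4, p=534, q=47

534/47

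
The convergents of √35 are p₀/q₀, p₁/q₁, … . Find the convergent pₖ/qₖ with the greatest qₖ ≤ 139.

√35 = [5; 1, 10, …] (period length 2).
Convergents:
  p_0/q_0 = 5/1
  p_1/q_1 = 6/1
  p_2/q_2 = 65/11
  p_3/q_3 = 71/12
  p_4/q_4 = 775/131
  p_5/q_5 = 846/143
q_4 = 131 ≤ 139 < 143 = q_5, so the answer is 775/131.

775/131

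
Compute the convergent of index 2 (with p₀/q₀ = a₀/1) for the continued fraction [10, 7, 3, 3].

Using pₖ = aₖpₖ₋₁ + pₖ₋₂, qₖ = aₖqₖ₋₁ + qₖ₋₂ (with p₋₁=1, p₋₂=0, q₋₁=0, q₋₂=1):
  k=0: a=10, p=10, q=1
  k=1: a=7, p=71, q=7
  k=2: a=3, p=223, q=22

223/22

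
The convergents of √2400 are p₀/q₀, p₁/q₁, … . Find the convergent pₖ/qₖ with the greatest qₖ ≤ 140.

4801/98

√2400 = [48; 1, 96, …] (period length 2).
Convergents:
  p_0/q_0 = 48/1
  p_1/q_1 = 49/1
  p_2/q_2 = 4752/97
  p_3/q_3 = 4801/98
  p_4/q_4 = 465648/9505
q_3 = 98 ≤ 140 < 9505 = q_4, so the answer is 4801/98.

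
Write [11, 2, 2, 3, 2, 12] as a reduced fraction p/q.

Using pₖ = aₖpₖ₋₁ + pₖ₋₂ and qₖ = aₖqₖ₋₁ + qₖ₋₂:
  k=0: a=11, p=11, q=1
  k=1: a=2, p=23, q=2
  k=2: a=2, p=57, q=5
  k=3: a=3, p=194, q=17
  k=4: a=2, p=445, q=39
  k=5: a=12, p=5534, q=485

5534/485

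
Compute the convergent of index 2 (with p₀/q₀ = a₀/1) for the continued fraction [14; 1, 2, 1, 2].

44/3

Using pₖ = aₖpₖ₋₁ + pₖ₋₂, qₖ = aₖqₖ₋₁ + qₖ₋₂ (with p₋₁=1, p₋₂=0, q₋₁=0, q₋₂=1):
  k=0: a=14, p=14, q=1
  k=1: a=1, p=15, q=1
  k=2: a=2, p=44, q=3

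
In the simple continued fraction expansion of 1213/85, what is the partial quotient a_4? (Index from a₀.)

1213 = 14·85 + 23   →  a_0 = 14
85 = 3·23 + 16   →  a_1 = 3
23 = 1·16 + 7   →  a_2 = 1
16 = 2·7 + 2   →  a_3 = 2
7 = 3·2 + 1   →  a_4 = 3

3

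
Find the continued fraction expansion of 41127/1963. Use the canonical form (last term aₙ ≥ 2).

41127 = 20·1963 + 1867
1963 = 1·1867 + 96
1867 = 19·96 + 43
96 = 2·43 + 10
43 = 4·10 + 3
10 = 3·3 + 1
3 = 3·1 + 0  (stop)
So 41127/1963 = [20; 1, 19, 2, 4, 3, 3].

[20; 1, 19, 2, 4, 3, 3]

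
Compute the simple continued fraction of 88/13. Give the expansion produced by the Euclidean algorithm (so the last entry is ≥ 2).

[6; 1, 3, 3]

88 = 6*13 + 10
13 = 1*10 + 3
10 = 3*3 + 1
3 = 3*1 + 0  (stop)
So 88/13 = [6; 1, 3, 3].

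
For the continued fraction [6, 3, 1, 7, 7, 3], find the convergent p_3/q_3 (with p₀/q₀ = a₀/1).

Using pₖ = aₖpₖ₋₁ + pₖ₋₂, qₖ = aₖqₖ₋₁ + qₖ₋₂ (with p₋₁=1, p₋₂=0, q₋₁=0, q₋₂=1):
  k=0: a=6, p=6, q=1
  k=1: a=3, p=19, q=3
  k=2: a=1, p=25, q=4
  k=3: a=7, p=194, q=31

194/31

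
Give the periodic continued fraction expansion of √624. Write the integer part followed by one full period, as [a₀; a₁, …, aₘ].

a₀ = ⌊√624⌋ = 24.
With m₀=0, d₀=1 and mₖ₊₁ = dₖaₖ − mₖ, dₖ₊₁ = (n − mₖ₊₁²)/dₖ, aₖ₊₁ = ⌊(a₀+mₖ₊₁)/dₖ₊₁⌋:
  k=1: m=24, d=48, a=1
  k=2: m=24, d=1, a=48
d=1 and a=2a₀=48 at k=2, so the next step gives (m, d) = (24, 48) again — its k=1 value — and the period has length 2.

[24; 1, 48]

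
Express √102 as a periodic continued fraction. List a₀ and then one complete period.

a₀ = ⌊√102⌋ = 10.
With m₀=0, d₀=1 and mₖ₊₁ = dₖaₖ − mₖ, dₖ₊₁ = (n − mₖ₊₁²)/dₖ, aₖ₊₁ = ⌊(a₀+mₖ₊₁)/dₖ₊₁⌋:
  k=1: m=10, d=2, a=10
  k=2: m=10, d=1, a=20
d=1 and a=2a₀=20 at k=2, so the next step gives (m, d) = (10, 2) again — its k=1 value — and the period has length 2.

[10; 10, 20]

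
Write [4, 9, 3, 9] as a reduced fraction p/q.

1072/261

Fold from the inside: start with 9/1.
  3 + 1/9 = 28/9
  9 + 9/28 = 261/28
  4 + 28/261 = 1072/261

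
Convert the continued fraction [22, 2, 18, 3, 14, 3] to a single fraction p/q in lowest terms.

111759/4970

Fold from the inside: start with 3/1.
  14 + 1/3 = 43/3
  3 + 3/43 = 132/43
  18 + 43/132 = 2419/132
  2 + 132/2419 = 4970/2419
  22 + 2419/4970 = 111759/4970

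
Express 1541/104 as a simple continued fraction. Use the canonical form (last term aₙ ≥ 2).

1541 = 14·104 + 85
104 = 1·85 + 19
85 = 4·19 + 9
19 = 2·9 + 1
9 = 9·1 + 0  (stop)
So 1541/104 = [14; 1, 4, 2, 9].

[14; 1, 4, 2, 9]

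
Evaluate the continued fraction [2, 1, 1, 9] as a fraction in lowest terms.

Fold from the inside: start with 9/1.
  1 + 1/9 = 10/9
  1 + 9/10 = 19/10
  2 + 10/19 = 48/19

48/19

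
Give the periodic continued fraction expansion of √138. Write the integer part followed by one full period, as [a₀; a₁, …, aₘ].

a₀ = ⌊√138⌋ = 11.
With m₀=0, d₀=1 and mₖ₊₁ = dₖaₖ − mₖ, dₖ₊₁ = (n − mₖ₊₁²)/dₖ, aₖ₊₁ = ⌊(a₀+mₖ₊₁)/dₖ₊₁⌋:
  k=1: m=11, d=17, a=1
  k=2: m=6, d=6, a=2
  k=3: m=6, d=17, a=1
  k=4: m=11, d=1, a=22
d=1 and a=2a₀=22 at k=4, so the next step gives (m, d) = (11, 17) again — its k=1 value — and the period has length 4.

[11; 1, 2, 1, 22]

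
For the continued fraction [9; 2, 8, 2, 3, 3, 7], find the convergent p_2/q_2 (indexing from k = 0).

Using pₖ = aₖpₖ₋₁ + pₖ₋₂, qₖ = aₖqₖ₋₁ + qₖ₋₂ (with p₋₁=1, p₋₂=0, q₋₁=0, q₋₂=1):
  k=0: a=9, p=9, q=1
  k=1: a=2, p=19, q=2
  k=2: a=8, p=161, q=17

161/17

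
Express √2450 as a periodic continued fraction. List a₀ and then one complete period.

a₀ = ⌊√2450⌋ = 49.

[49; 2, 98]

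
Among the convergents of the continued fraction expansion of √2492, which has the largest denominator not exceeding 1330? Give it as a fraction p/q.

62350/1249

√2492 = [49; 1, 11, 2, 24, 2, 11, 1, 98, …] (period length 8).
Convergents:
  p_0/q_0 = 49/1
  p_1/q_1 = 50/1
  p_2/q_2 = 599/12
  p_3/q_3 = 1248/25
  p_4/q_4 = 30551/612
  p_5/q_5 = 62350/1249
  p_6/q_6 = 716401/14351
q_5 = 1249 ≤ 1330 < 14351 = q_6, so the answer is 62350/1249.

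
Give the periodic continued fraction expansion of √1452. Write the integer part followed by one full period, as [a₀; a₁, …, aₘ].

a₀ = ⌊√1452⌋ = 38.
With m₀=0, d₀=1 and mₖ₊₁ = dₖaₖ − mₖ, dₖ₊₁ = (n − mₖ₊₁²)/dₖ, aₖ₊₁ = ⌊(a₀+mₖ₊₁)/dₖ₊₁⌋:
  k=1: m=38, d=8, a=9
  k=2: m=34, d=37, a=1
  k=3: m=3, d=39, a=1
  k=4: m=36, d=4, a=18
  k=5: m=36, d=39, a=1
  k=6: m=3, d=37, a=1
  k=7: m=34, d=8, a=9
  k=8: m=38, d=1, a=76
d=1 and a=2a₀=76 at k=8, so the next step gives (m, d) = (38, 8) again — its k=1 value — and the period has length 8.

[38; 9, 1, 1, 18, 1, 1, 9, 76]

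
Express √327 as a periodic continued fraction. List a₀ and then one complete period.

a₀ = ⌊√327⌋ = 18.
With m₀=0, d₀=1 and mₖ₊₁ = dₖaₖ − mₖ, dₖ₊₁ = (n − mₖ₊₁²)/dₖ, aₖ₊₁ = ⌊(a₀+mₖ₊₁)/dₖ₊₁⌋:
  k=1: m=18, d=3, a=12
  k=2: m=18, d=1, a=36
d=1 and a=2a₀=36 at k=2, so the next step gives (m, d) = (18, 3) again — its k=1 value — and the period has length 2.

[18; 12, 36]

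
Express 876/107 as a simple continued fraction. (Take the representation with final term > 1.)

[8; 5, 2, 1, 6]

876 = 8·107 + 20
107 = 5·20 + 7
20 = 2·7 + 6
7 = 1·6 + 1
6 = 6·1 + 0  (stop)
So 876/107 = [8; 5, 2, 1, 6].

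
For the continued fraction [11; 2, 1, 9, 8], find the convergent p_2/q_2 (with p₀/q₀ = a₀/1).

Using pₖ = aₖpₖ₋₁ + pₖ₋₂, qₖ = aₖqₖ₋₁ + qₖ₋₂ (with p₋₁=1, p₋₂=0, q₋₁=0, q₋₂=1):
  k=0: a=11, p=11, q=1
  k=1: a=2, p=23, q=2
  k=2: a=1, p=34, q=3

34/3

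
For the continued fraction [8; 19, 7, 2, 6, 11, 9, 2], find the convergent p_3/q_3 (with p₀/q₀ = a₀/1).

Using pₖ = aₖpₖ₋₁ + pₖ₋₂, qₖ = aₖqₖ₋₁ + qₖ₋₂ (with p₋₁=1, p₋₂=0, q₋₁=0, q₋₂=1):
  k=0: a=8, p=8, q=1
  k=1: a=19, p=153, q=19
  k=2: a=7, p=1079, q=134
  k=3: a=2, p=2311, q=287

2311/287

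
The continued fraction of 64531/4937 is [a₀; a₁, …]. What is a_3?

2

64531 = 13·4937 + 350   →  a_0 = 13
4937 = 14·350 + 37   →  a_1 = 14
350 = 9·37 + 17   →  a_2 = 9
37 = 2·17 + 3   →  a_3 = 2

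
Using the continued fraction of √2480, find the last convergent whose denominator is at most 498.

√2480 = [49; 1, 3, 1, 98, …] (period length 4).
Convergents:
  p_0/q_0 = 49/1
  p_1/q_1 = 50/1
  p_2/q_2 = 199/4
  p_3/q_3 = 249/5
  p_4/q_4 = 24601/494
  p_5/q_5 = 24850/499
q_4 = 494 ≤ 498 < 499 = q_5, so the answer is 24601/494.

24601/494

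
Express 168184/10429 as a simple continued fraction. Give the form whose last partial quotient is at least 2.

[16; 7, 1, 9, 13, 10]

168184 = 16·10429 + 1320
10429 = 7·1320 + 1189
1320 = 1·1189 + 131
1189 = 9·131 + 10
131 = 13·10 + 1
10 = 10·1 + 0  (stop)
So 168184/10429 = [16; 7, 1, 9, 13, 10].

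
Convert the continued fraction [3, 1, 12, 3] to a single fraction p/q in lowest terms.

Fold from the inside: start with 3/1.
  12 + 1/3 = 37/3
  1 + 3/37 = 40/37
  3 + 37/40 = 157/40

157/40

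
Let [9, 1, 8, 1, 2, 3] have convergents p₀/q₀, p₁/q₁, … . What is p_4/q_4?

Using pₖ = aₖpₖ₋₁ + pₖ₋₂, qₖ = aₖqₖ₋₁ + qₖ₋₂ (with p₋₁=1, p₋₂=0, q₋₁=0, q₋₂=1):
  k=0: a=9, p=9, q=1
  k=1: a=1, p=10, q=1
  k=2: a=8, p=89, q=9
  k=3: a=1, p=99, q=10
  k=4: a=2, p=287, q=29

287/29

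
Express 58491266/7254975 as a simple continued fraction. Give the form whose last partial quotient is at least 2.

[8; 16, 14, 3, 11, 10, 10, 9]

58491266 = 8·7254975 + 451466
7254975 = 16·451466 + 31519
451466 = 14·31519 + 10200
31519 = 3·10200 + 919
10200 = 11·919 + 91
919 = 10·91 + 9
91 = 10·9 + 1
9 = 9·1 + 0  (stop)
So 58491266/7254975 = [8; 16, 14, 3, 11, 10, 10, 9].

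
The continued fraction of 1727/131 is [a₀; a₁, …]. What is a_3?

1727 = 13·131 + 24   →  a_0 = 13
131 = 5·24 + 11   →  a_1 = 5
24 = 2·11 + 2   →  a_2 = 2
11 = 5·2 + 1   →  a_3 = 5

5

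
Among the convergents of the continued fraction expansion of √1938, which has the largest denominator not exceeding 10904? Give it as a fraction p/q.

√1938 = [44; 44, 88, …] (period length 2).
Convergents:
  p_0/q_0 = 44/1
  p_1/q_1 = 1937/44
  p_2/q_2 = 170500/3873
  p_3/q_3 = 7503937/170456
q_2 = 3873 ≤ 10904 < 170456 = q_3, so the answer is 170500/3873.

170500/3873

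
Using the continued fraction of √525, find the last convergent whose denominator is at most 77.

√525 = [22; 1, 10, 2, 10, 1, 44, …] (period length 6).
Convergents:
  p_0/q_0 = 22/1
  p_1/q_1 = 23/1
  p_2/q_2 = 252/11
  p_3/q_3 = 527/23
  p_4/q_4 = 5522/241
q_3 = 23 ≤ 77 < 241 = q_4, so the answer is 527/23.

527/23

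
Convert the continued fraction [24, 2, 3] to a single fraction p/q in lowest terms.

Using pₖ = aₖpₖ₋₁ + pₖ₋₂ and qₖ = aₖqₖ₋₁ + qₖ₋₂:
  k=0: a=24, p=24, q=1
  k=1: a=2, p=49, q=2
  k=2: a=3, p=171, q=7

171/7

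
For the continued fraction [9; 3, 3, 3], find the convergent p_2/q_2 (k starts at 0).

Using pₖ = aₖpₖ₋₁ + pₖ₋₂, qₖ = aₖqₖ₋₁ + qₖ₋₂ (with p₋₁=1, p₋₂=0, q₋₁=0, q₋₂=1):
  k=0: a=9, p=9, q=1
  k=1: a=3, p=28, q=3
  k=2: a=3, p=93, q=10

93/10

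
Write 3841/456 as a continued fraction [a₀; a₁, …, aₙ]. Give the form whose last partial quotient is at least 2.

[8; 2, 2, 1, 3, 8, 2]

3841 = 8×456 + 193
456 = 2×193 + 70
193 = 2×70 + 53
70 = 1×53 + 17
53 = 3×17 + 2
17 = 8×2 + 1
2 = 2×1 + 0  (stop)
So 3841/456 = [8; 2, 2, 1, 3, 8, 2].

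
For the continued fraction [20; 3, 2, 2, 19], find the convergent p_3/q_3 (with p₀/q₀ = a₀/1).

Using pₖ = aₖpₖ₋₁ + pₖ₋₂, qₖ = aₖqₖ₋₁ + qₖ₋₂ (with p₋₁=1, p₋₂=0, q₋₁=0, q₋₂=1):
  k=0: a=20, p=20, q=1
  k=1: a=3, p=61, q=3
  k=2: a=2, p=142, q=7
  k=3: a=2, p=345, q=17

345/17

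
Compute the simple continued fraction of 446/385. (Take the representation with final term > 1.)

[1; 6, 3, 4, 1, 3]

446 = 1·385 + 61
385 = 6·61 + 19
61 = 3·19 + 4
19 = 4·4 + 3
4 = 1·3 + 1
3 = 3·1 + 0  (stop)
So 446/385 = [1; 6, 3, 4, 1, 3].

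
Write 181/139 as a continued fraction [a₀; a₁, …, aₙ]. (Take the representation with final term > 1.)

181 = 1·139 + 42
139 = 3·42 + 13
42 = 3·13 + 3
13 = 4·3 + 1
3 = 3·1 + 0  (stop)
So 181/139 = [1; 3, 3, 4, 3].

[1; 3, 3, 4, 3]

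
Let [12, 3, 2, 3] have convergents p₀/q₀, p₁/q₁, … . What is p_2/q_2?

86/7

Using pₖ = aₖpₖ₋₁ + pₖ₋₂, qₖ = aₖqₖ₋₁ + qₖ₋₂ (with p₋₁=1, p₋₂=0, q₋₁=0, q₋₂=1):
  k=0: a=12, p=12, q=1
  k=1: a=3, p=37, q=3
  k=2: a=2, p=86, q=7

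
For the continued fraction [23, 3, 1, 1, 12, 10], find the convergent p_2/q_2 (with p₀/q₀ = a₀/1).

Using pₖ = aₖpₖ₋₁ + pₖ₋₂, qₖ = aₖqₖ₋₁ + qₖ₋₂ (with p₋₁=1, p₋₂=0, q₋₁=0, q₋₂=1):
  k=0: a=23, p=23, q=1
  k=1: a=3, p=70, q=3
  k=2: a=1, p=93, q=4

93/4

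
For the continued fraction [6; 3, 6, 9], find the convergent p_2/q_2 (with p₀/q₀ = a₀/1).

120/19

Using pₖ = aₖpₖ₋₁ + pₖ₋₂, qₖ = aₖqₖ₋₁ + qₖ₋₂ (with p₋₁=1, p₋₂=0, q₋₁=0, q₋₂=1):
  k=0: a=6, p=6, q=1
  k=1: a=3, p=19, q=3
  k=2: a=6, p=120, q=19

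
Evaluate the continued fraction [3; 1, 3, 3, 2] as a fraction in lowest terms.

Using pₖ = aₖpₖ₋₁ + pₖ₋₂ and qₖ = aₖqₖ₋₁ + qₖ₋₂:
  k=0: a=3, p=3, q=1
  k=1: a=1, p=4, q=1
  k=2: a=3, p=15, q=4
  k=3: a=3, p=49, q=13
  k=4: a=2, p=113, q=30

113/30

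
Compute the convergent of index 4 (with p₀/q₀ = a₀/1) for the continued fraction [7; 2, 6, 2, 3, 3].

724/97

Using pₖ = aₖpₖ₋₁ + pₖ₋₂, qₖ = aₖqₖ₋₁ + qₖ₋₂ (with p₋₁=1, p₋₂=0, q₋₁=0, q₋₂=1):
  k=0: a=7, p=7, q=1
  k=1: a=2, p=15, q=2
  k=2: a=6, p=97, q=13
  k=3: a=2, p=209, q=28
  k=4: a=3, p=724, q=97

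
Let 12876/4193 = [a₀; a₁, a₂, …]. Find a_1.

12876 = 3·4193 + 297   →  a_0 = 3
4193 = 14·297 + 35   →  a_1 = 14

14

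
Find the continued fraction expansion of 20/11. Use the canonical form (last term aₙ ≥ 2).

20 = 1×11 + 9
11 = 1×9 + 2
9 = 4×2 + 1
2 = 2×1 + 0  (stop)
So 20/11 = [1; 1, 4, 2].

[1; 1, 4, 2]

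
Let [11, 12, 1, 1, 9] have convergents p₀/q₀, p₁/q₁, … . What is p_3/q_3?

277/25

Using pₖ = aₖpₖ₋₁ + pₖ₋₂, qₖ = aₖqₖ₋₁ + qₖ₋₂ (with p₋₁=1, p₋₂=0, q₋₁=0, q₋₂=1):
  k=0: a=11, p=11, q=1
  k=1: a=12, p=133, q=12
  k=2: a=1, p=144, q=13
  k=3: a=1, p=277, q=25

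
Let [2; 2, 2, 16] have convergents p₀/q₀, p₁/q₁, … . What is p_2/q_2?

Using pₖ = aₖpₖ₋₁ + pₖ₋₂, qₖ = aₖqₖ₋₁ + qₖ₋₂ (with p₋₁=1, p₋₂=0, q₋₁=0, q₋₂=1):
  k=0: a=2, p=2, q=1
  k=1: a=2, p=5, q=2
  k=2: a=2, p=12, q=5

12/5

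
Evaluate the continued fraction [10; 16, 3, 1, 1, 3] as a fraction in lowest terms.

4095/407

Fold from the inside: start with 3/1.
  1 + 1/3 = 4/3
  1 + 3/4 = 7/4
  3 + 4/7 = 25/7
  16 + 7/25 = 407/25
  10 + 25/407 = 4095/407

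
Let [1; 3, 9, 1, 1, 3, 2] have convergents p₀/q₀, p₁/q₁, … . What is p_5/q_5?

275/208

Using pₖ = aₖpₖ₋₁ + pₖ₋₂, qₖ = aₖqₖ₋₁ + qₖ₋₂ (with p₋₁=1, p₋₂=0, q₋₁=0, q₋₂=1):
  k=0: a=1, p=1, q=1
  k=1: a=3, p=4, q=3
  k=2: a=9, p=37, q=28
  k=3: a=1, p=41, q=31
  k=4: a=1, p=78, q=59
  k=5: a=3, p=275, q=208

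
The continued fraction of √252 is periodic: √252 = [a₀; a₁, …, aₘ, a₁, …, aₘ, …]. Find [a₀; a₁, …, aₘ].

a₀ = ⌊√252⌋ = 15.
With m₀=0, d₀=1 and mₖ₊₁ = dₖaₖ − mₖ, dₖ₊₁ = (n − mₖ₊₁²)/dₖ, aₖ₊₁ = ⌊(a₀+mₖ₊₁)/dₖ₊₁⌋:
  k=1: m=15, d=27, a=1
  k=2: m=12, d=4, a=6
  k=3: m=12, d=27, a=1
  k=4: m=15, d=1, a=30
d=1 and a=2a₀=30 at k=4, so the next step gives (m, d) = (15, 27) again — its k=1 value — and the period has length 4.

[15; 1, 6, 1, 30]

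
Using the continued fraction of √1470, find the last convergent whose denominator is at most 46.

√1470 = [38; 2, 1, 14, 1, 2, 76, …] (period length 6).
Convergents:
  p_0/q_0 = 38/1
  p_1/q_1 = 77/2
  p_2/q_2 = 115/3
  p_3/q_3 = 1687/44
  p_4/q_4 = 1802/47
q_3 = 44 ≤ 46 < 47 = q_4, so the answer is 1687/44.

1687/44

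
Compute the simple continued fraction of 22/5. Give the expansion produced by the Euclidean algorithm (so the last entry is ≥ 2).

22 = 4×5 + 2
5 = 2×2 + 1
2 = 2×1 + 0  (stop)
So 22/5 = [4; 2, 2].

[4; 2, 2]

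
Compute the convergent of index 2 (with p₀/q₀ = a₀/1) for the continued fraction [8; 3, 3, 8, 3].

83/10

Using pₖ = aₖpₖ₋₁ + pₖ₋₂, qₖ = aₖqₖ₋₁ + qₖ₋₂ (with p₋₁=1, p₋₂=0, q₋₁=0, q₋₂=1):
  k=0: a=8, p=8, q=1
  k=1: a=3, p=25, q=3
  k=2: a=3, p=83, q=10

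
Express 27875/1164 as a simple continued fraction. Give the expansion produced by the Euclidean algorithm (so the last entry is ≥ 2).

27875 = 23×1164 + 1103
1164 = 1×1103 + 61
1103 = 18×61 + 5
61 = 12×5 + 1
5 = 5×1 + 0  (stop)
So 27875/1164 = [23; 1, 18, 12, 5].

[23; 1, 18, 12, 5]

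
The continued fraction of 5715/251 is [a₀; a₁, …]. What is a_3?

3

5715 = 22·251 + 193   →  a_0 = 22
251 = 1·193 + 58   →  a_1 = 1
193 = 3·58 + 19   →  a_2 = 3
58 = 3·19 + 1   →  a_3 = 3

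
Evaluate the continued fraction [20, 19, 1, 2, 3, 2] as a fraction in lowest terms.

Fold from the inside: start with 2/1.
  3 + 1/2 = 7/2
  2 + 2/7 = 16/7
  1 + 7/16 = 23/16
  19 + 16/23 = 453/23
  20 + 23/453 = 9083/453

9083/453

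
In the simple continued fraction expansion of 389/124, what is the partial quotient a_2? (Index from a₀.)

3

389 = 3·124 + 17   →  a_0 = 3
124 = 7·17 + 5   →  a_1 = 7
17 = 3·5 + 2   →  a_2 = 3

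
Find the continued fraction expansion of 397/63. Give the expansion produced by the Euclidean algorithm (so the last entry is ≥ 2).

[6; 3, 3, 6]

397 = 6*63 + 19
63 = 3*19 + 6
19 = 3*6 + 1
6 = 6*1 + 0  (stop)
So 397/63 = [6; 3, 3, 6].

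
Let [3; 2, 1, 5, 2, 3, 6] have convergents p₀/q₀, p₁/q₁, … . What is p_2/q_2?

10/3

Using pₖ = aₖpₖ₋₁ + pₖ₋₂, qₖ = aₖqₖ₋₁ + qₖ₋₂ (with p₋₁=1, p₋₂=0, q₋₁=0, q₋₂=1):
  k=0: a=3, p=3, q=1
  k=1: a=2, p=7, q=2
  k=2: a=1, p=10, q=3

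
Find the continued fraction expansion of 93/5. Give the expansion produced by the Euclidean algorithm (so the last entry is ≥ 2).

93 = 18·5 + 3
5 = 1·3 + 2
3 = 1·2 + 1
2 = 2·1 + 0  (stop)
So 93/5 = [18; 1, 1, 2].

[18; 1, 1, 2]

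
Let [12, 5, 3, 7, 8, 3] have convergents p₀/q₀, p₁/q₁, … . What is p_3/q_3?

1426/117

Using pₖ = aₖpₖ₋₁ + pₖ₋₂, qₖ = aₖqₖ₋₁ + qₖ₋₂ (with p₋₁=1, p₋₂=0, q₋₁=0, q₋₂=1):
  k=0: a=12, p=12, q=1
  k=1: a=5, p=61, q=5
  k=2: a=3, p=195, q=16
  k=3: a=7, p=1426, q=117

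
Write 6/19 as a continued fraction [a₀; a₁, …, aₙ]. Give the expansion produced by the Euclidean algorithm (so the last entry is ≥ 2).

6 = 0×19 + 6
19 = 3×6 + 1
6 = 6×1 + 0  (stop)
So 6/19 = [0; 3, 6].

[0; 3, 6]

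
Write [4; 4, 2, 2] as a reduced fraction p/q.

Fold from the inside: start with 2/1.
  2 + 1/2 = 5/2
  4 + 2/5 = 22/5
  4 + 5/22 = 93/22

93/22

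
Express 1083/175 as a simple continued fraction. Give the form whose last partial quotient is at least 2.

[6; 5, 3, 3, 3]

1083 = 6×175 + 33
175 = 5×33 + 10
33 = 3×10 + 3
10 = 3×3 + 1
3 = 3×1 + 0  (stop)
So 1083/175 = [6; 5, 3, 3, 3].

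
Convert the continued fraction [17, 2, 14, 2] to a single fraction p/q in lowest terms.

1049/60

Fold from the inside: start with 2/1.
  14 + 1/2 = 29/2
  2 + 2/29 = 60/29
  17 + 29/60 = 1049/60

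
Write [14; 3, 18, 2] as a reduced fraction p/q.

1619/113

Fold from the inside: start with 2/1.
  18 + 1/2 = 37/2
  3 + 2/37 = 113/37
  14 + 37/113 = 1619/113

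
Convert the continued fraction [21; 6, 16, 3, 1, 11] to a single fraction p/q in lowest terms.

98015/4631

Fold from the inside: start with 11/1.
  1 + 1/11 = 12/11
  3 + 11/12 = 47/12
  16 + 12/47 = 764/47
  6 + 47/764 = 4631/764
  21 + 764/4631 = 98015/4631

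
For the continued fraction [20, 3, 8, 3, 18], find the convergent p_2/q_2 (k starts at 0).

Using pₖ = aₖpₖ₋₁ + pₖ₋₂, qₖ = aₖqₖ₋₁ + qₖ₋₂ (with p₋₁=1, p₋₂=0, q₋₁=0, q₋₂=1):
  k=0: a=20, p=20, q=1
  k=1: a=3, p=61, q=3
  k=2: a=8, p=508, q=25

508/25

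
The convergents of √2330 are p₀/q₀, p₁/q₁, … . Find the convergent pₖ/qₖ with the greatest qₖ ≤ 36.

1255/26

√2330 = [48; 3, 1, 2, 2, 1, 3, 96, …] (period length 7).
Convergents:
  p_0/q_0 = 48/1
  p_1/q_1 = 145/3
  p_2/q_2 = 193/4
  p_3/q_3 = 531/11
  p_4/q_4 = 1255/26
  p_5/q_5 = 1786/37
q_4 = 26 ≤ 36 < 37 = q_5, so the answer is 1255/26.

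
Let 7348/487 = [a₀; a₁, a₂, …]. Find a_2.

7348 = 15·487 + 43   →  a_0 = 15
487 = 11·43 + 14   →  a_1 = 11
43 = 3·14 + 1   →  a_2 = 3

3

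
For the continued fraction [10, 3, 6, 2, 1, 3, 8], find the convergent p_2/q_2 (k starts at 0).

196/19

Using pₖ = aₖpₖ₋₁ + pₖ₋₂, qₖ = aₖqₖ₋₁ + qₖ₋₂ (with p₋₁=1, p₋₂=0, q₋₁=0, q₋₂=1):
  k=0: a=10, p=10, q=1
  k=1: a=3, p=31, q=3
  k=2: a=6, p=196, q=19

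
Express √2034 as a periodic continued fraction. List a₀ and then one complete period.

a₀ = ⌊√2034⌋ = 45.

[45; 10, 90]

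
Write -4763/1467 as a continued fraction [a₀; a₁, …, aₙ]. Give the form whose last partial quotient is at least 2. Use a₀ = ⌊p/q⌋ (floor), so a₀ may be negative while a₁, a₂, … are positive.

-4763 = -4·1467 + 1105
1467 = 1·1105 + 362
1105 = 3·362 + 19
362 = 19·19 + 1
19 = 19·1 + 0  (stop)
So -4763/1467 = [-4; 1, 3, 19, 19].

[-4; 1, 3, 19, 19]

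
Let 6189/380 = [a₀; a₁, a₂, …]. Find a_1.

6189 = 16·380 + 109   →  a_0 = 16
380 = 3·109 + 53   →  a_1 = 3

3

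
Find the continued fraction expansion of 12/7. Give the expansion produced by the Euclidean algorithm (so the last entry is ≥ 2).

12 = 1*7 + 5
7 = 1*5 + 2
5 = 2*2 + 1
2 = 2*1 + 0  (stop)
So 12/7 = [1; 1, 2, 2].

[1; 1, 2, 2]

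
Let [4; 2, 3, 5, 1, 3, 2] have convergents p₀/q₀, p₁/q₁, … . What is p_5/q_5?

749/169

Using pₖ = aₖpₖ₋₁ + pₖ₋₂, qₖ = aₖqₖ₋₁ + qₖ₋₂ (with p₋₁=1, p₋₂=0, q₋₁=0, q₋₂=1):
  k=0: a=4, p=4, q=1
  k=1: a=2, p=9, q=2
  k=2: a=3, p=31, q=7
  k=3: a=5, p=164, q=37
  k=4: a=1, p=195, q=44
  k=5: a=3, p=749, q=169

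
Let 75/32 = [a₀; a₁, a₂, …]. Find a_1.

2

75 = 2·32 + 11   →  a_0 = 2
32 = 2·11 + 10   →  a_1 = 2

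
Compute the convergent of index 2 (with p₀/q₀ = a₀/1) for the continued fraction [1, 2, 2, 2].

Using pₖ = aₖpₖ₋₁ + pₖ₋₂, qₖ = aₖqₖ₋₁ + qₖ₋₂ (with p₋₁=1, p₋₂=0, q₋₁=0, q₋₂=1):
  k=0: a=1, p=1, q=1
  k=1: a=2, p=3, q=2
  k=2: a=2, p=7, q=5

7/5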